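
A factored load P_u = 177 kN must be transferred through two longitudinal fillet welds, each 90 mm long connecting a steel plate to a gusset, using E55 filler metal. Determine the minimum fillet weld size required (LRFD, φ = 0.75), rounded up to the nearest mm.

w = 6 mm

E55XX → F_EXX = 550 MPa.
Total weld length L = 180 mm.
Required throat t_e = P_u / (φ × 0.6 F_EXX × L) = 177 / (0.75 × 0.6 × 550 × 180 × 10⁻³) = 3.973 mm.
Required leg w = t_e / 0.707 = 5.62 mm → use 6 mm.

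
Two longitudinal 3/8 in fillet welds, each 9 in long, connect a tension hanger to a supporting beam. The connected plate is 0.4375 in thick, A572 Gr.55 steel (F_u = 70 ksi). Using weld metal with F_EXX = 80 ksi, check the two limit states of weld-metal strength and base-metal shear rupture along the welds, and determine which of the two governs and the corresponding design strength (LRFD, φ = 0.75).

φR_n ≈ 172 kips (weld metal governs)

t_e = 0.707 × 0.375 = 0.2651 in; L = 18 in.
Weld metal: φR_n = 0.75 × 0.6 × 80 × 0.2651 × 18 = 171.8 kips.
Base metal (shear rupture): φR_n = 0.75 × 0.6 × 70 × 0.4375 × 18 = 248.1 kips.
Governing: weld metal.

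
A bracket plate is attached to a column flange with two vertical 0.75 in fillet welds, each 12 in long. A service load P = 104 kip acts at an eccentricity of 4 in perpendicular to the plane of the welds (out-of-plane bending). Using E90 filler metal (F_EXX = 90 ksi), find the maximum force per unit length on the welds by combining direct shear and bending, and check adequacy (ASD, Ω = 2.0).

L_w = 2 × 12 = 24 in; section modulus (unit throat) S = 2 × L²/6 = 48 in².
Direct shear f_v = P/L_w = 104/24 = 4.333 kip/in.
Moment M = P × e = 104 × 4 = 416 kip·in; bending f_b = M/S = 8.667 kip/in.
f_max = √(f_v² + f_b²) = √(4.333² + 8.667²) = 9.69 kip/in.
r_n/Ω = (1/2.0) × 0.6 × 90 × (0.707 × 0.75) = 14.32 kip/in → adequate.

f_max ≈ 9.69 kip/in; adequate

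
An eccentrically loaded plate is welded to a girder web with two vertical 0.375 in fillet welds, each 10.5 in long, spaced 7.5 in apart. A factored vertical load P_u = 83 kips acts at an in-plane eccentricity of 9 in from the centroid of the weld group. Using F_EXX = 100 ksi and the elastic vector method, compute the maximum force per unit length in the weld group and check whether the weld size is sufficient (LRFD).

Total weld length L_w = 21 in. Treat welds as unit-width lines.
Polar moment about centroid: J = 2[d³/12 + d(b/2)²] = 2[10.5³/12 + 10.5×3.75²] = 488.2 in³.
Direct shear f_v = P/L_w = 83 / 21 = 3.952 kip/in (vertical).
Torsion M = P·e = 83 × 9 = 747 kip·in.
Critical point at (x, y) = (3.75, 5.25) from centroid. f_tx = M·y/J = 8.032 kip/in; f_ty = M·x/J = 5.737 kip/in.
Resultant f_max = √[f_tx² + (f_v + f_ty)²] = √[8.032² + (3.952 + 5.737)²] = 12.59 kip/in.
Capacity per unit length: φr_n = 0.75 × 0.6 × 100 × (0.707 × 0.375) = 11.93 kip/in.
12.59 > 11.93 → NOT adequate.

f_max ≈ 12.6 kip/in; NOT adequate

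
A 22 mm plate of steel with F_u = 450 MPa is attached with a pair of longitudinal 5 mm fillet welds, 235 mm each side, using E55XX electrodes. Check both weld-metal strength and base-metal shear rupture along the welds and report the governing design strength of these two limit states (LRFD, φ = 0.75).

E55XX → F_EXX = 550 MPa.
t_e = 0.707 × 5 = 3.535 mm; L = 470 mm.
Weld metal: φR_n = 0.75 × 0.6 × 550 × 3.535 × 470 × 10⁻³ = 411.2 kN.
Base metal (shear rupture): φR_n = 0.75 × 0.6 × 450 × 22 × 470 × 10⁻³ = 2094 kN.
Governing: weld metal.

φR_n ≈ 411 kN (weld metal governs)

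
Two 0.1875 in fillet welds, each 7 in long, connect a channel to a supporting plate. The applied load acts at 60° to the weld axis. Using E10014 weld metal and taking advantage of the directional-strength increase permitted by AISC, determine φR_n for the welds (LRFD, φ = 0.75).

E100XX → F_EXX = 100 ksi.
t_e = 0.707 × 0.1875 = 0.1326 in; A_we = 0.1326 × 14 = 1.856 in².
Directional factor: 1.0 + 0.5 sin^1.5(60°) = 1.403.
F_nw = 0.6 × 100 × 1.403 = 84.18 ksi.
φR_n = 0.75 × 84.18 × 1.856 = 117.2 kip.

φR_n ≈ 117 kip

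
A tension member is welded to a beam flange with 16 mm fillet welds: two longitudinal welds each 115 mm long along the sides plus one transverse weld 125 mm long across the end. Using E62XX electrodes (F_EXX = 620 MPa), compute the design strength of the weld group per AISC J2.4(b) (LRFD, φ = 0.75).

t_e = 0.707 × 16 = 11.31 mm.
R_nwl = 0.6 × 620 × 11.31 × 230 × 10⁻³ = 967.9 kN (longitudinal, 2 welds).
R_nwt = 0.6 × 620 × 11.31 × 125 × 10⁻³ = 526 kN (transverse, base value).
(i) R_nwl + R_nwt = 1494 kN; (ii) 0.85 R_nwl + 1.5 R_nwt = 1612 kN.
R_n = max = 1612 kN [governs: (ii)]; φR_n = 1209 kN.

φR_n ≈ 1210 kN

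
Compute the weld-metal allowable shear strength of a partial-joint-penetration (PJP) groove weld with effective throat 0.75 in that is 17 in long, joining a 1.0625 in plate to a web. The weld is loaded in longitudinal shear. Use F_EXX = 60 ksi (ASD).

Effective throat (given) t_e = 0.75 in.
A_we = 0.75 × 17 = 12.75 in².
F_nw = 0.6 F_EXX = 36 ksi.
R_n/Ω = (36 × 12.75) / 2.0 = 229.5 kip.

R_n/Ω ≈ 230 kip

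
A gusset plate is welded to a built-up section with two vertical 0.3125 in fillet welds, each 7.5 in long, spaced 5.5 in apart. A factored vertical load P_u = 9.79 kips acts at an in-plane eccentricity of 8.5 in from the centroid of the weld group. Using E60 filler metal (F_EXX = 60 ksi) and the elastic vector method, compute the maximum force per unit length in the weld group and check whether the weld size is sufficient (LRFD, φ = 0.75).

Total weld length L_w = 15 in. Treat welds as unit-width lines.
Polar moment about centroid: J = 2[d³/12 + d(b/2)²] = 2[7.5³/12 + 7.5×2.75²] = 183.8 in³.
Direct shear f_v = P/L_w = 9.79 / 15 = 0.6527 kip/in (vertical).
Torsion M = P·e = 9.79 × 8.5 = 83.215 kip·in.
Critical point at (x, y) = (2.75, 3.75) from centroid. f_tx = M·y/J = 1.698 kip/in; f_ty = M·x/J = 1.245 kip/in.
Resultant f_max = √[f_tx² + (f_v + f_ty)²] = √[1.698² + (0.6527 + 1.245)²] = 2.547 kip/in.
Capacity per unit length: φr_n = 0.75 × 0.6 × 60 × (0.707 × 0.3125) = 5.965 kip/in.
2.547 ≤ 5.965 → adequate.

f_max ≈ 2.55 kip/in; adequate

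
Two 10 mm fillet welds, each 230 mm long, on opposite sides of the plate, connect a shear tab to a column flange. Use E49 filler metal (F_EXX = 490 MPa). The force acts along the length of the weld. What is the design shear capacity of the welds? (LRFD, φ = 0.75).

Effective throat t_e = 0.707 × 10 = 7.07 mm.
Total length L = 460 mm; A_we = 7.07 × 460 = 3252 mm².
F_nw = 0.6 F_EXX = 0.6 × 490 = 294 MPa.
φR_n = 0.75 × 294 × 3252 × 10⁻³ = 717.1 kN.

φR_n ≈ 717 kN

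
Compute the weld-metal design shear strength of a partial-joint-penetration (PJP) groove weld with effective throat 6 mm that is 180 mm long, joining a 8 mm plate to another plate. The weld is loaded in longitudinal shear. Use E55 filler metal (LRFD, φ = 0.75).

φR_n ≈ 267 kN

E55XX → F_EXX = 550 MPa.
Effective throat (given) t_e = 6 mm.
A_we = 6 × 180 = 1080 mm².
F_nw = 0.6 F_EXX = 330 MPa.
φR_n = 0.75 × 330 × 1080 × 10⁻³ = 267.3 kN.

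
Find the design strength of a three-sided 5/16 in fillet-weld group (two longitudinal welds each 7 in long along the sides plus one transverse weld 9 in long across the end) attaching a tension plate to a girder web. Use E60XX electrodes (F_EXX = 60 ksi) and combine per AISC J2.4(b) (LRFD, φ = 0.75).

φR_n ≈ 152 kip

t_e = 0.707 × 0.3125 = 0.2209 in.
R_nwl = 0.6 × 60 × 0.2209 × 14 = 111.4 kip (longitudinal, 2 welds).
R_nwt = 0.6 × 60 × 0.2209 × 9 = 71.58 kip (transverse, base value).
(i) R_nwl + R_nwt = 182.9 kip; (ii) 0.85 R_nwl + 1.5 R_nwt = 202 kip.
R_n = max = 202 kip [governs: (ii)]; φR_n = 151.5 kip.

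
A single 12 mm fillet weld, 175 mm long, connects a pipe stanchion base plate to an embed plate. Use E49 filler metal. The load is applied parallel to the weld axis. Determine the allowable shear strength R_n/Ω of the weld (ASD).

E49XX → F_EXX = 490 MPa.
Effective throat t_e = 0.707 × 12 = 8.484 mm.
Total length L = 175 mm; A_we = 8.484 × 175 = 1485 mm².
F_nw = 0.6 F_EXX = 0.6 × 490 = 294 MPa.
R_n = 294 × 1485 × 10⁻³ = 436.5 kN; R_n/Ω = 436.5/2.0 = 218.3 kN.

R_n/Ω ≈ 218 kN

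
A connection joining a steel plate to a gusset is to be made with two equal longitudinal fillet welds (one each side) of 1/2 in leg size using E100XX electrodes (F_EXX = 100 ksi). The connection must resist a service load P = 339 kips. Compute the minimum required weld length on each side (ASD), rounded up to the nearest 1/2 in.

Throat t_e = 0.707 × 0.5 = 0.3535 in.
r_n/Ω = (0.6 × 100 × 0.3535) / 2.0 = 10.6 kip/in.
L_req = P / (r_n/Ω) = 339 / 10.6 = 31.97 in total.
Per side: 31.97 / 2 = 15.98 in.
Round up → use L = 16 in on each side.

L = 16 in on each side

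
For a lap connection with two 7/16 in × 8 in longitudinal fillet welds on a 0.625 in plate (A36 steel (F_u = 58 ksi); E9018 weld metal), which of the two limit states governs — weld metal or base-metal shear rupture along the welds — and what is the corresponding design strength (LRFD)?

φR_n ≈ 200 kip (weld metal governs)

E90XX → F_EXX = 90 ksi.
t_e = 0.707 × 0.4375 = 0.3093 in; L = 16 in.
Weld metal: φR_n = 0.75 × 0.6 × 90 × 0.3093 × 16 = 200.4 kip.
Base metal (shear rupture): φR_n = 0.75 × 0.6 × 58 × 0.625 × 16 = 261 kip.
Governing: weld metal.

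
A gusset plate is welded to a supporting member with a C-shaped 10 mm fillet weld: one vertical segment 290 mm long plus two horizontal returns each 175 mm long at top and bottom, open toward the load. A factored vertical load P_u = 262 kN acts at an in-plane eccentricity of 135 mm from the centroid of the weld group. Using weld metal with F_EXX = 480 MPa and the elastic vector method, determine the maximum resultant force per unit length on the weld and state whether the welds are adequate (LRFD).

f_max ≈ 916 N/mm; adequate

Total weld length L_w = 640 mm. Treat welds as unit-width lines.
Centroid: x̄ = 2×175×87.5 / 640 = 47.85 mm from the vertical weld.
Polar moment about centroid: J = I_x + I_y = [290³/12 + 2×175×145²] + [290×47.85² + 2(175³/12 + 175×39.65²)] = 11500000 mm³.
Direct shear f_v = P/L_w = 262×10³ / 640 = 409.4 N/mm (vertical).
Torsion M = P·e = 262×10³ × 135 = 35370000 N·mm.
Critical point at (x, y) = (127.1, 145) from centroid. f_tx = M·y/J = 446 N/mm; f_ty = M·x/J = 391.1 N/mm.
Resultant f_max = √[f_tx² + (f_v + f_ty)²] = √[446² + (409.4 + 391.1)²] = 916.4 N/mm.
Capacity per unit length: φr_n = 0.75 × 0.6 × 480 × (0.707 × 10) = 1527 N/mm.
916.4 ≤ 1527 → adequate.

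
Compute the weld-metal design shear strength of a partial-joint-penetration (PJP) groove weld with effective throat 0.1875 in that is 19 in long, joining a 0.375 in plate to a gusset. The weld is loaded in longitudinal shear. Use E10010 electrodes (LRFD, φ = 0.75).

E100XX → F_EXX = 100 ksi.
Effective throat (given) t_e = 0.1875 in.
A_we = 0.1875 × 19 = 3.562 in².
F_nw = 0.6 F_EXX = 60 ksi.
φR_n = 0.75 × 60 × 3.562 = 160.3 kip.

φR_n ≈ 160 kip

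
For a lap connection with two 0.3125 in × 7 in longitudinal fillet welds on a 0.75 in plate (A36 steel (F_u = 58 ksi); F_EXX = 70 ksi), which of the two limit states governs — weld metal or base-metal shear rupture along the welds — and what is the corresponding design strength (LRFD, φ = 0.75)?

t_e = 0.707 × 0.3125 = 0.2209 in; L = 14 in.
Weld metal: φR_n = 0.75 × 0.6 × 70 × 0.2209 × 14 = 97.43 kips.
Base metal (shear rupture): φR_n = 0.75 × 0.6 × 58 × 0.75 × 14 = 274 kips.
Governing: weld metal.

φR_n ≈ 97.4 kips (weld metal governs)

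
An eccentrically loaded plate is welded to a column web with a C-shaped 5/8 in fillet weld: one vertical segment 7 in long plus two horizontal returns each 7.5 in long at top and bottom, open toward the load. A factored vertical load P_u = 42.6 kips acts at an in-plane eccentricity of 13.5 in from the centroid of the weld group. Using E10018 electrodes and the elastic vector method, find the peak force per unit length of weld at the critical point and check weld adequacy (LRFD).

f_max ≈ 11.6 kip/in; adequate

E100XX → F_EXX = 100 ksi.
Total weld length L_w = 22 in. Treat welds as unit-width lines.
Centroid: x̄ = 2×7.5×3.75 / 22 = 2.557 in from the vertical weld.
Polar moment about centroid: J = I_x + I_y = [7³/12 + 2×7.5×3.5²] + [7×2.557² + 2(7.5³/12 + 7.5×1.193²)] = 349.8 in³.
Direct shear f_v = P/L_w = 42.6 / 22 = 1.936 kip/in (vertical).
Torsion M = P·e = 42.6 × 13.5 = 575.1 kip·in.
Critical point at (x, y) = (4.943, 3.5) from centroid. f_tx = M·y/J = 5.755 kip/in; f_ty = M·x/J = 8.128 kip/in.
Resultant f_max = √[f_tx² + (f_v + f_ty)²] = √[5.755² + (1.936 + 8.128)²] = 11.59 kip/in.
Capacity per unit length: φr_n = 0.75 × 0.6 × 100 × (0.707 × 0.625) = 19.88 kip/in.
11.59 ≤ 19.88 → adequate.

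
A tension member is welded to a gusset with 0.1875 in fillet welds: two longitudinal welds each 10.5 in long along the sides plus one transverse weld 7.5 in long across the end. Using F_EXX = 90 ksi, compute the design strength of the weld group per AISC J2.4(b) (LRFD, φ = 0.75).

t_e = 0.707 × 0.1875 = 0.1326 in.
R_nwl = 0.6 × 90 × 0.1326 × 21 = 150.3 kips (longitudinal, 2 welds).
R_nwt = 0.6 × 90 × 0.1326 × 7.5 = 53.69 kips (transverse, base value).
(i) R_nwl + R_nwt = 204 kips; (ii) 0.85 R_nwl + 1.5 R_nwt = 208.3 kips.
R_n = max = 208.3 kips [governs: (ii)]; φR_n = 156.2 kips.

φR_n ≈ 156 kips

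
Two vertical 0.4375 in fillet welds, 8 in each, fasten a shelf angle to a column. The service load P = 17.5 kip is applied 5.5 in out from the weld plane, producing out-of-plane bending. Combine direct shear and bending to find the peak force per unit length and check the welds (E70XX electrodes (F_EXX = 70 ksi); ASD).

L_w = 2 × 8 = 16 in; section modulus (unit throat) S = 2 × L²/6 = 21.33 in².
Direct shear f_v = P/L_w = 17.5/16 = 1.094 kip/in.
Moment M = P × e = 17.5 × 5.5 = 96.25 kip·in; bending f_b = M/S = 4.512 kip/in.
f_max = √(f_v² + f_b²) = √(1.094² + 4.512²) = 4.642 kip/in.
r_n/Ω = (1/2.0) × 0.6 × 70 × (0.707 × 0.4375) = 6.496 kip/in → adequate.

f_max ≈ 4.64 kip/in; adequate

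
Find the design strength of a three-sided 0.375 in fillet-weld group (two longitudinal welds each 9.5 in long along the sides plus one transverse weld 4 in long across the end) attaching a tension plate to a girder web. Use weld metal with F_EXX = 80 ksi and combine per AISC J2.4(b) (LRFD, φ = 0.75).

φR_n ≈ 220 kip

t_e = 0.707 × 0.375 = 0.2651 in.
R_nwl = 0.6 × 80 × 0.2651 × 19 = 241.8 kip (longitudinal, 2 welds).
R_nwt = 0.6 × 80 × 0.2651 × 4 = 50.9 kip (transverse, base value).
(i) R_nwl + R_nwt = 292.7 kip; (ii) 0.85 R_nwl + 1.5 R_nwt = 281.9 kip.
R_n = max = 292.7 kip [governs: (i)]; φR_n = 219.5 kip.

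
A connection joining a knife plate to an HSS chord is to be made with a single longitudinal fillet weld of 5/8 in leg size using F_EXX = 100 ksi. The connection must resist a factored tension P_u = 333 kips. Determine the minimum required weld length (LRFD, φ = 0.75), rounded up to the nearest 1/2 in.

Throat t_e = 0.707 × 0.625 = 0.4419 in.
φr_n = 0.75 × 0.6 × 100 × 0.4419 = 19.88 kips/in.
L_req = P_u / φr_n = 333 / 19.88 = 16.75 in total.
Round up → use L = 17 in.

L = 17 in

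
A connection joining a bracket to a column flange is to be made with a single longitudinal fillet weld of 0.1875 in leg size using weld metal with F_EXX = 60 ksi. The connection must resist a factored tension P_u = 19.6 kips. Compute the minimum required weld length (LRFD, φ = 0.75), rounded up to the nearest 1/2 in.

L = 5.5 in

Throat t_e = 0.707 × 0.1875 = 0.1326 in.
φr_n = 0.75 × 0.6 × 60 × 0.1326 = 3.579 kips/in.
L_req = P_u / φr_n = 19.6 / 3.579 = 5.476 in total.
Round up → use L = 5.5 in.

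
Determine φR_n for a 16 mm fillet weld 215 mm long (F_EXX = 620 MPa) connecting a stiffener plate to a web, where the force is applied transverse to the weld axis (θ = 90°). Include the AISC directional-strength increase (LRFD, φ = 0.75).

φR_n ≈ 1020 kN

t_e = 0.707 × 16 = 11.31 mm; A_we = 11.31 × 215 = 2432 mm².
Directional factor: 1.0 + 0.5 sin^1.5(90°) = 1.5.
F_nw = 0.6 × 620 × 1.5 = 558 MPa.
φR_n = 0.75 × 558 × 2432 × 10⁻³ = 1018 kN.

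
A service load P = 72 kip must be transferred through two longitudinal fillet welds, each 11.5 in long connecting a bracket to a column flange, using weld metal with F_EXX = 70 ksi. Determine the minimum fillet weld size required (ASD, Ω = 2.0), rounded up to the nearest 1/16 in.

w = 1/4 in

Total weld length L = 23 in.
Required throat t_e = P × Ω / (0.6 F_EXX × L) = 72 × 2.0 / (0.6 × 70 × 23) = 0.1491 in.
Required leg w = t_e / 0.707 = 0.2108 in → use 1/4 in.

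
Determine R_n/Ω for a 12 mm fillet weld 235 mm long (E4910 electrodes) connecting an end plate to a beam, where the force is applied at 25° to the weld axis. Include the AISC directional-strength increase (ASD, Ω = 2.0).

E49XX → F_EXX = 490 MPa.
t_e = 0.707 × 12 = 8.484 mm; A_we = 8.484 × 235 = 1994 mm².
Directional factor: 1.0 + 0.5 sin^1.5(25°) = 1.137.
F_nw = 0.6 × 490 × 1.137 = 334.4 MPa.
R_n/Ω = (334.4 × 1994) / 2.0 × 10⁻³ = 333.3 kN.

R_n/Ω ≈ 333 kN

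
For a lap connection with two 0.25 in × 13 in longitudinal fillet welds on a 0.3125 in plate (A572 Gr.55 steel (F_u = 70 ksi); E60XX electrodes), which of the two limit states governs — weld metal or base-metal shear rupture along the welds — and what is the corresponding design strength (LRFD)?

φR_n ≈ 124 kip (weld metal governs)

E60XX → F_EXX = 60 ksi.
t_e = 0.707 × 0.25 = 0.1767 in; L = 26 in.
Weld metal: φR_n = 0.75 × 0.6 × 60 × 0.1767 × 26 = 124.1 kip.
Base metal (shear rupture): φR_n = 0.75 × 0.6 × 70 × 0.3125 × 26 = 255.9 kip.
Governing: weld metal.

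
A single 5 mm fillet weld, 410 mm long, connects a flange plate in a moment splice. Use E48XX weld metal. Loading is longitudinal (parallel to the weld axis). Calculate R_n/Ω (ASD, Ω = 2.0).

E48XX → F_EXX = 480 MPa.
Effective throat t_e = 0.707 × 5 = 3.535 mm.
Total length L = 410 mm; A_we = 3.535 × 410 = 1449 mm².
F_nw = 0.6 F_EXX = 0.6 × 480 = 288 MPa.
R_n = 288 × 1449 × 10⁻³ = 417.4 kN; R_n/Ω = 417.4/2.0 = 208.7 kN.

R_n/Ω ≈ 209 kN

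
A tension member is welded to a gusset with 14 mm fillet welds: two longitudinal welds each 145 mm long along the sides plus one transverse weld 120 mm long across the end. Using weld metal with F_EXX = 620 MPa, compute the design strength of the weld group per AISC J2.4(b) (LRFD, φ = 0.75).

φR_n ≈ 1180 kN

t_e = 0.707 × 14 = 9.898 mm.
R_nwl = 0.6 × 620 × 9.898 × 290 × 10⁻³ = 1068 kN (longitudinal, 2 welds).
R_nwt = 0.6 × 620 × 9.898 × 120 × 10⁻³ = 441.8 kN (transverse, base value).
(i) R_nwl + R_nwt = 1510 kN; (ii) 0.85 R_nwl + 1.5 R_nwt = 1570 kN.
R_n = max = 1570 kN [governs: (ii)]; φR_n = 1178 kN.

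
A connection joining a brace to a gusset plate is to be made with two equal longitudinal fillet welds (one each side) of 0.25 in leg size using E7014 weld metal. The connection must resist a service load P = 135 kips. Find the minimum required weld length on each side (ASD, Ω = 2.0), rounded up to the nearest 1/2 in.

L = 18.5 in on each side

E70XX → F_EXX = 70 ksi.
Throat t_e = 0.707 × 0.25 = 0.1767 in.
r_n/Ω = (0.6 × 70 × 0.1767) / 2.0 = 3.712 kip/in.
L_req = P / (r_n/Ω) = 135 / 3.712 = 36.37 in total.
Per side: 36.37 / 2 = 18.19 in.
Round up → use L = 18.5 in on each side.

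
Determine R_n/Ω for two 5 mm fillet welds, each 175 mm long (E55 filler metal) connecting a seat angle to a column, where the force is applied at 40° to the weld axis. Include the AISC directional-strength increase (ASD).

E55XX → F_EXX = 550 MPa.
t_e = 0.707 × 5 = 3.535 mm; A_we = 3.535 × 350 = 1237 mm².
Directional factor: 1.0 + 0.5 sin^1.5(40°) = 1.258.
F_nw = 0.6 × 550 × 1.258 = 415 MPa.
R_n/Ω = (415 × 1237) / 2.0 × 10⁻³ = 256.7 kN.

R_n/Ω ≈ 257 kN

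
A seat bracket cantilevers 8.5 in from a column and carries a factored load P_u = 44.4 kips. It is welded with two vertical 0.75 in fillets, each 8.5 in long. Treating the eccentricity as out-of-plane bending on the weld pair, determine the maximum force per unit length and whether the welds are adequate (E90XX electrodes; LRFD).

E90XX → F_EXX = 90 ksi.
L_w = 2 × 8.5 = 17 in; section modulus (unit throat) S = 2 × L²/6 = 24.08 in².
Direct shear f_v = P/L_w = 44.4/17 = 2.612 kip/in.
Moment M = P × e = 44.4 × 8.5 = 377.4 kip·in; bending f_b = M/S = 15.67 kip/in.
f_max = √(f_v² + f_b²) = √(2.612² + 15.67²) = 15.89 kip/in.
φr_n = 0.75 × 0.6 × 90 × (0.707 × 0.75) = 21.48 kip/in → adequate.

f_max ≈ 15.9 kip/in; adequate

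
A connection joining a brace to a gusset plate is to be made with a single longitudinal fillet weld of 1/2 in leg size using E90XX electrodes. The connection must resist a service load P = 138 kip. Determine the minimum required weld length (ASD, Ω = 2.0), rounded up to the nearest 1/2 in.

L = 14.5 in

E90XX → F_EXX = 90 ksi.
Throat t_e = 0.707 × 0.5 = 0.3535 in.
r_n/Ω = (0.6 × 90 × 0.3535) / 2.0 = 9.544 kip/in.
L_req = P / (r_n/Ω) = 138 / 9.544 = 14.46 in total.
Round up → use L = 14.5 in.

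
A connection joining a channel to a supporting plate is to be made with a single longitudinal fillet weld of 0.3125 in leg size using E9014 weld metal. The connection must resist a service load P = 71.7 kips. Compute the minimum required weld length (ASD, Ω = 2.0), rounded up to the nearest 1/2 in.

E90XX → F_EXX = 90 ksi.
Throat t_e = 0.707 × 0.3125 = 0.2209 in.
r_n/Ω = (0.6 × 90 × 0.2209) / 2.0 = 5.965 kip/in.
L_req = P / (r_n/Ω) = 71.7 / 5.965 = 12.02 in total.
Round up → use L = 12.5 in.

L = 12.5 in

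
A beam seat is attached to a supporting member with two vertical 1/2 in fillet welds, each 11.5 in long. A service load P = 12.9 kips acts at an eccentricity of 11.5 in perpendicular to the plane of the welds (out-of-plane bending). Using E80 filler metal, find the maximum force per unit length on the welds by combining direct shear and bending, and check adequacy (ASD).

f_max ≈ 3.41 kip/in; adequate

E80XX → F_EXX = 80 ksi.
L_w = 2 × 11.5 = 23 in; section modulus (unit throat) S = 2 × L²/6 = 44.08 in².
Direct shear f_v = P/L_w = 12.9/23 = 0.5609 kip/in.
Moment M = P × e = 12.9 × 11.5 = 148.35 kip·in; bending f_b = M/S = 3.365 kip/in.
f_max = √(f_v² + f_b²) = √(0.5609² + 3.365²) = 3.412 kip/in.
r_n/Ω = (1/2.0) × 0.6 × 80 × (0.707 × 0.5) = 8.484 kip/in → adequate.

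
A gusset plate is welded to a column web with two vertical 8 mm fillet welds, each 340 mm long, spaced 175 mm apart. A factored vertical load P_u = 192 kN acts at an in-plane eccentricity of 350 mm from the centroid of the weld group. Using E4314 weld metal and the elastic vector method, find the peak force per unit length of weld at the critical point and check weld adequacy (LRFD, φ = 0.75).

E43XX → F_EXX = 430 MPa.
Total weld length L_w = 680 mm. Treat welds as unit-width lines.
Polar moment about centroid: J = 2[d³/12 + d(b/2)²] = 2[340³/12 + 340×87.5²] = 11760000 mm³.
Direct shear f_v = P/L_w = 192×10³ / 680 = 282.4 N/mm (vertical).
Torsion M = P·e = 192×10³ × 350 = 67200000 N·mm.
Critical point at (x, y) = (87.5, 170) from centroid. f_tx = M·y/J = 971.7 N/mm; f_ty = M·x/J = 500.1 N/mm.
Resultant f_max = √[f_tx² + (f_v + f_ty)²] = √[971.7² + (282.4 + 500.1)²] = 1248 N/mm.
Capacity per unit length: φr_n = 0.75 × 0.6 × 430 × (0.707 × 8) = 1094 N/mm.
1248 > 1094 → NOT adequate.

f_max ≈ 1250 N/mm; NOT adequate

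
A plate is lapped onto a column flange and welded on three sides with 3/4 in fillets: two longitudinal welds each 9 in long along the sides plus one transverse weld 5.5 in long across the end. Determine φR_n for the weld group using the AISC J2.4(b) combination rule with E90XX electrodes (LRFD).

φR_n ≈ 506 kip

E90XX → F_EXX = 90 ksi.
t_e = 0.707 × 0.75 = 0.5302 in.
R_nwl = 0.6 × 90 × 0.5302 × 18 = 515.4 kip (longitudinal, 2 welds).
R_nwt = 0.6 × 90 × 0.5302 × 5.5 = 157.5 kip (transverse, base value).
(i) R_nwl + R_nwt = 672.9 kip; (ii) 0.85 R_nwl + 1.5 R_nwt = 674.3 kip.
R_n = max = 674.3 kip [governs: (ii)]; φR_n = 505.7 kip.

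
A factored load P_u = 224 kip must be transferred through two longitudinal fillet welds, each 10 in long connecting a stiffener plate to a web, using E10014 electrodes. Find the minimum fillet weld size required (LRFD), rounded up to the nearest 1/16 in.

w = 3/8 in

E100XX → F_EXX = 100 ksi.
Total weld length L = 20 in.
Required throat t_e = P_u / (φ × 0.6 F_EXX × L) = 224 / (0.75 × 0.6 × 100 × 20) = 0.2489 in.
Required leg w = t_e / 0.707 = 0.352 in → use 3/8 in.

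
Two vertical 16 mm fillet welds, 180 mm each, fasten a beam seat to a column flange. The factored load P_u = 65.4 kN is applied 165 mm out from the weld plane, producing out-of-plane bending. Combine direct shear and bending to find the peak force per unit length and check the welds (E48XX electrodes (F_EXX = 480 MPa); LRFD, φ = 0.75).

L_w = 2 × 180 = 360 mm; section modulus (unit throat) S = 2 × L²/6 = 10800 mm².
Direct shear f_v = P/L_w = 65.4×10³/360 = 181.7 N/mm.
Moment M = P × e = 65.4×10³ × 165 = 10791000 N·mm; bending f_b = M/S = 999.2 N/mm.
f_max = √(f_v² + f_b²) = √(181.7² + 999.2²) = 1016 N/mm.
φr_n = 0.75 × 0.6 × 480 × (0.707 × 16) = 2443 N/mm → adequate.

f_max ≈ 1020 N/mm; adequate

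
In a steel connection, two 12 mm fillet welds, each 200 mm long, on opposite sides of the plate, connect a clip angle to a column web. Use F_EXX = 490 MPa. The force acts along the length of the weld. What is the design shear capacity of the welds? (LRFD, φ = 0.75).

Effective throat t_e = 0.707 × 12 = 8.484 mm.
Total length L = 400 mm; A_we = 8.484 × 400 = 3394 mm².
F_nw = 0.6 F_EXX = 0.6 × 490 = 294 MPa.
φR_n = 0.75 × 294 × 3394 × 10⁻³ = 748.3 kN.

φR_n ≈ 748 kN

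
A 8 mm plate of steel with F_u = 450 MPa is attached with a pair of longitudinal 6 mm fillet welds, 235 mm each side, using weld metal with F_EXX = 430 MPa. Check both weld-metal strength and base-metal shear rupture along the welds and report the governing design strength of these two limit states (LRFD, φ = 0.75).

t_e = 0.707 × 6 = 4.242 mm; L = 470 mm.
Weld metal: φR_n = 0.75 × 0.6 × 430 × 4.242 × 470 × 10⁻³ = 385.8 kN.
Base metal (shear rupture): φR_n = 0.75 × 0.6 × 450 × 8 × 470 × 10⁻³ = 761.4 kN.
Governing: weld metal.

φR_n ≈ 386 kN (weld metal governs)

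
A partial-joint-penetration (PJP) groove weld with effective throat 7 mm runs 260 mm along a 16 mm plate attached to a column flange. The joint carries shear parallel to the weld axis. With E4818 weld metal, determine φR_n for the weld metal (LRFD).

φR_n ≈ 393 kN

E48XX → F_EXX = 480 MPa.
Effective throat (given) t_e = 7 mm.
A_we = 7 × 260 = 1820 mm².
F_nw = 0.6 F_EXX = 288 MPa.
φR_n = 0.75 × 288 × 1820 × 10⁻³ = 393.1 kN.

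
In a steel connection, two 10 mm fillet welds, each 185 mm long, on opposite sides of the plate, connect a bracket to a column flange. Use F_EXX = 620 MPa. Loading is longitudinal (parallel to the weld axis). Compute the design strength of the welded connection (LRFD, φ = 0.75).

Effective throat t_e = 0.707 × 10 = 7.07 mm.
Total length L = 370 mm; A_we = 7.07 × 370 = 2616 mm².
F_nw = 0.6 F_EXX = 0.6 × 620 = 372 MPa.
φR_n = 0.75 × 372 × 2616 × 10⁻³ = 729.8 kN.

φR_n ≈ 730 kN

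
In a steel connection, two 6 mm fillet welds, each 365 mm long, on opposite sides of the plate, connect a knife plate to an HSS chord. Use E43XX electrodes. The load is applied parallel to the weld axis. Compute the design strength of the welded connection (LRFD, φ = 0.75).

φR_n ≈ 599 kN

E43XX → F_EXX = 430 MPa.
Effective throat t_e = 0.707 × 6 = 4.242 mm.
Total length L = 730 mm; A_we = 4.242 × 730 = 3097 mm².
F_nw = 0.6 F_EXX = 0.6 × 430 = 258 MPa.
φR_n = 0.75 × 258 × 3097 × 10⁻³ = 599.2 kN.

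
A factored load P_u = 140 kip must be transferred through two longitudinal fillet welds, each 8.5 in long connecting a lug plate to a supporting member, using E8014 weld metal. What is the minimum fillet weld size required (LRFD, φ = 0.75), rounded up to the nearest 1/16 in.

w = 3/8 in

E80XX → F_EXX = 80 ksi.
Total weld length L = 17 in.
Required throat t_e = P_u / (φ × 0.6 F_EXX × L) = 140 / (0.75 × 0.6 × 80 × 17) = 0.2288 in.
Required leg w = t_e / 0.707 = 0.3236 in → use 3/8 in.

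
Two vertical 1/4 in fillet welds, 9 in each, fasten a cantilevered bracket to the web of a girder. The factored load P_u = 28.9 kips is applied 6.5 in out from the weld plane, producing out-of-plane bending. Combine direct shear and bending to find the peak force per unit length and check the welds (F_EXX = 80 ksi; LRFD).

f_max ≈ 7.14 kip/in; NOT adequate

L_w = 2 × 9 = 18 in; section modulus (unit throat) S = 2 × L²/6 = 27 in².
Direct shear f_v = P/L_w = 28.9/18 = 1.606 kip/in.
Moment M = P × e = 28.9 × 6.5 = 187.85 kip·in; bending f_b = M/S = 6.957 kip/in.
f_max = √(f_v² + f_b²) = √(1.606² + 6.957²) = 7.14 kip/in.
φr_n = 0.75 × 0.6 × 80 × (0.707 × 0.25) = 6.363 kip/in → NOT adequate.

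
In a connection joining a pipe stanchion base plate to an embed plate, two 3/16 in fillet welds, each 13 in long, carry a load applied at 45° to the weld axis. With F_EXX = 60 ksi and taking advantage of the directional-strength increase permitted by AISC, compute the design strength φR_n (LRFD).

t_e = 0.707 × 0.1875 = 0.1326 in; A_we = 0.1326 × 26 = 3.447 in².
Directional factor: 1.0 + 0.5 sin^1.5(45°) = 1.297.
F_nw = 0.6 × 60 × 1.297 = 46.7 ksi.
φR_n = 0.75 × 46.7 × 3.447 = 120.7 kips.

φR_n ≈ 121 kips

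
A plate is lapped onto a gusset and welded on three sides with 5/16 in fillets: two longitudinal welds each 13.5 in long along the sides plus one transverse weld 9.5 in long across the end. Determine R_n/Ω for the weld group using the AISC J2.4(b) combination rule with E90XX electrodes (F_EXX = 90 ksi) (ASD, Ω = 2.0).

R_n/Ω ≈ 222 kips

t_e = 0.707 × 0.3125 = 0.2209 in.
R_nwl = 0.6 × 90 × 0.2209 × 27 = 322.1 kips (longitudinal, 2 welds).
R_nwt = 0.6 × 90 × 0.2209 × 9.5 = 113.3 kips (transverse, base value).
(i) R_nwl + R_nwt = 435.5 kips; (ii) 0.85 R_nwl + 1.5 R_nwt = 443.8 kips.
R_n = max = 443.8 kips [governs: (ii)]; R_n/Ω = 221.9 kips.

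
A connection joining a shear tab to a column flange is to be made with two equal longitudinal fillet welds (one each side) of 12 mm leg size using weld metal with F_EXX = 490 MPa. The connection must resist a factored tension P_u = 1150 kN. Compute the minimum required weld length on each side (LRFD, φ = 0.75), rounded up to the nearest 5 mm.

Throat t_e = 0.707 × 12 = 8.484 mm.
φr_n = 0.75 × 0.6 × 490 × 8.484 × 10⁻³ = 1.871 kN/mm.
L_req = P_u / φr_n = 1150 / 1.871 = 614.7 mm total.
Per side: 614.7 / 2 = 307.4 mm.
Round up → use L = 310 mm on each side.

L = 310 mm on each side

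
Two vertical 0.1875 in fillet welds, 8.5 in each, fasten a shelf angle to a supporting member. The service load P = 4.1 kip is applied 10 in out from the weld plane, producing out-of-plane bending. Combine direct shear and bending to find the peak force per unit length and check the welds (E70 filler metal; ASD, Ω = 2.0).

E70XX → F_EXX = 70 ksi.
L_w = 2 × 8.5 = 17 in; section modulus (unit throat) S = 2 × L²/6 = 24.08 in².
Direct shear f_v = P/L_w = 4.1/17 = 0.2412 kip/in.
Moment M = P × e = 4.1 × 10 = 41 kip·in; bending f_b = M/S = 1.702 kip/in.
f_max = √(f_v² + f_b²) = √(0.2412² + 1.702²) = 1.719 kip/in.
r_n/Ω = (1/2.0) × 0.6 × 70 × (0.707 × 0.1875) = 2.784 kip/in → adequate.

f_max ≈ 1.72 kip/in; adequate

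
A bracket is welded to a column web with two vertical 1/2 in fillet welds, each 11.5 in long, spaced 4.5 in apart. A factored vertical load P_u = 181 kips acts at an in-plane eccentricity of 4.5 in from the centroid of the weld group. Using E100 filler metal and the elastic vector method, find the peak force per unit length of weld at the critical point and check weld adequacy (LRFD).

E100XX → F_EXX = 100 ksi.
Total weld length L_w = 23 in. Treat welds as unit-width lines.
Polar moment about centroid: J = 2[d³/12 + d(b/2)²] = 2[11.5³/12 + 11.5×2.25²] = 369.9 in³.
Direct shear f_v = P/L_w = 181 / 23 = 7.87 kip/in (vertical).
Torsion M = P·e = 181 × 4.5 = 814.5 kip·in.
Critical point at (x, y) = (2.25, 5.75) from centroid. f_tx = M·y/J = 12.66 kip/in; f_ty = M·x/J = 4.954 kip/in.
Resultant f_max = √[f_tx² + (f_v + f_ty)²] = √[12.66² + (7.87 + 4.954)²] = 18.02 kip/in.
Capacity per unit length: φr_n = 0.75 × 0.6 × 100 × (0.707 × 0.5) = 15.91 kip/in.
18.02 > 15.91 → NOT adequate.

f_max ≈ 18 kip/in; NOT adequate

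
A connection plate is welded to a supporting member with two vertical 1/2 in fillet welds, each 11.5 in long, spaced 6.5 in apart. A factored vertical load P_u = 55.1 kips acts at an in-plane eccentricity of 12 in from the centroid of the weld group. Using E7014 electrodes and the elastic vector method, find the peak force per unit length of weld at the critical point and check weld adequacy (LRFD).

f_max ≈ 10.2 kip/in; adequate

E70XX → F_EXX = 70 ksi.
Total weld length L_w = 23 in. Treat welds as unit-width lines.
Polar moment about centroid: J = 2[d³/12 + d(b/2)²] = 2[11.5³/12 + 11.5×3.25²] = 496.4 in³.
Direct shear f_v = P/L_w = 55.1 / 23 = 2.396 kip/in (vertical).
Torsion M = P·e = 55.1 × 12 = 661.2 kip·in.
Critical point at (x, y) = (3.25, 5.75) from centroid. f_tx = M·y/J = 7.659 kip/in; f_ty = M·x/J = 4.329 kip/in.
Resultant f_max = √[f_tx² + (f_v + f_ty)²] = √[7.659² + (2.396 + 4.329)²] = 10.19 kip/in.
Capacity per unit length: φr_n = 0.75 × 0.6 × 70 × (0.707 × 0.5) = 11.14 kip/in.
10.19 ≤ 11.14 → adequate.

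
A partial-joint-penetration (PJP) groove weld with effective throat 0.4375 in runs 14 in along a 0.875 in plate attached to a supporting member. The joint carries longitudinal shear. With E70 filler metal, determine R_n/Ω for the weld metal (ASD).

E70XX → F_EXX = 70 ksi.
Effective throat (given) t_e = 0.4375 in.
A_we = 0.4375 × 14 = 6.125 in².
F_nw = 0.6 F_EXX = 42 ksi.
R_n/Ω = (42 × 6.125) / 2.0 = 128.6 kips.

R_n/Ω ≈ 129 kips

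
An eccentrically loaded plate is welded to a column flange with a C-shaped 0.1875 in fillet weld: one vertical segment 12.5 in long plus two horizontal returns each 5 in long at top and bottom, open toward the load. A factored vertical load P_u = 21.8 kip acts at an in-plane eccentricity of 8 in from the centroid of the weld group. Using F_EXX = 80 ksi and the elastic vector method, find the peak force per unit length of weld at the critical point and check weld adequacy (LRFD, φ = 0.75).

Total weld length L_w = 22.5 in. Treat welds as unit-width lines.
Centroid: x̄ = 2×5×2.5 / 22.5 = 1.111 in from the vertical weld.
Polar moment about centroid: J = I_x + I_y = [12.5³/12 + 2×5×6.25²] + [12.5×1.111² + 2(5³/12 + 5×1.389²)] = 608.9 in³.
Direct shear f_v = P/L_w = 21.8 / 22.5 = 0.9689 kip/in (vertical).
Torsion M = P·e = 21.8 × 8 = 174.4 kip·in.
Critical point at (x, y) = (3.889, 6.25) from centroid. f_tx = M·y/J = 1.79 kip/in; f_ty = M·x/J = 1.114 kip/in.
Resultant f_max = √[f_tx² + (f_v + f_ty)²] = √[1.79² + (0.9689 + 1.114)²] = 2.746 kip/in.
Capacity per unit length: φr_n = 0.75 × 0.6 × 80 × (0.707 × 0.1875) = 4.772 kip/in.
2.746 ≤ 4.772 → adequate.

f_max ≈ 2.75 kip/in; adequate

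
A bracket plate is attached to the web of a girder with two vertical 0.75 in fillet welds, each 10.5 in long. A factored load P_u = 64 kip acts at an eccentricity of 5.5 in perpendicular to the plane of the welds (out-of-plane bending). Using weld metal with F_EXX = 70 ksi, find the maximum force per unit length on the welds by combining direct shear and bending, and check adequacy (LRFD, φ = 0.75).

f_max ≈ 10.1 kip/in; adequate

L_w = 2 × 10.5 = 21 in; section modulus (unit throat) S = 2 × L²/6 = 36.75 in².
Direct shear f_v = P/L_w = 64/21 = 3.048 kip/in.
Moment M = P × e = 64 × 5.5 = 352 kip·in; bending f_b = M/S = 9.578 kip/in.
f_max = √(f_v² + f_b²) = √(3.048² + 9.578²) = 10.05 kip/in.
φr_n = 0.75 × 0.6 × 70 × (0.707 × 0.75) = 16.7 kip/in → adequate.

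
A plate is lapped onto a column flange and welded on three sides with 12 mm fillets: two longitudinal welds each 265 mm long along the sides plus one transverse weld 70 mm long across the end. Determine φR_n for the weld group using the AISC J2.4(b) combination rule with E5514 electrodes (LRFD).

E55XX → F_EXX = 550 MPa.
t_e = 0.707 × 12 = 8.484 mm.
R_nwl = 0.6 × 550 × 8.484 × 530 × 10⁻³ = 1484 kN (longitudinal, 2 welds).
R_nwt = 0.6 × 550 × 8.484 × 70 × 10⁻³ = 196 kN (transverse, base value).
(i) R_nwl + R_nwt = 1680 kN; (ii) 0.85 R_nwl + 1.5 R_nwt = 1555 kN.
R_n = max = 1680 kN [governs: (i)]; φR_n = 1260 kN.

φR_n ≈ 1260 kN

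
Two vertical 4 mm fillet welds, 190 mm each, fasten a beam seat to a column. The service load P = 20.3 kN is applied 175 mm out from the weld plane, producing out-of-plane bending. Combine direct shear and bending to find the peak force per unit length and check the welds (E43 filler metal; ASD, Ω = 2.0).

E43XX → F_EXX = 430 MPa.
L_w = 2 × 190 = 380 mm; section modulus (unit throat) S = 2 × L²/6 = 12030 mm².
Direct shear f_v = P/L_w = 20.3×10³/380 = 53.42 N/mm.
Moment M = P × e = 20.3×10³ × 175 = 3552500 N·mm; bending f_b = M/S = 295.2 N/mm.
f_max = √(f_v² + f_b²) = √(53.42² + 295.2²) = 300 N/mm.
r_n/Ω = (1/2.0) × 0.6 × 430 × (0.707 × 4) = 364.8 N/mm → adequate.

f_max ≈ 300 N/mm; adequate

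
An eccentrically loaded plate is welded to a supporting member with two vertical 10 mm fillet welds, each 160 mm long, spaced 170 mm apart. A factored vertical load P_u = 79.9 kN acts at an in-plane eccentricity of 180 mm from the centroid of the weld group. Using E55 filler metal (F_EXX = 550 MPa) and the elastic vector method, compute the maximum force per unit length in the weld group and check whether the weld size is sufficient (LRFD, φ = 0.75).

Total weld length L_w = 320 mm. Treat welds as unit-width lines.
Polar moment about centroid: J = 2[d³/12 + d(b/2)²] = 2[160³/12 + 160×85²] = 2995000 mm³.
Direct shear f_v = P/L_w = 79.9×10³ / 320 = 249.7 N/mm (vertical).
Torsion M = P·e = 79.9×10³ × 180 = 14382000 N·mm.
Critical point at (x, y) = (85, 80) from centroid. f_tx = M·y/J = 384.2 N/mm; f_ty = M·x/J = 408.2 N/mm.
Resultant f_max = √[f_tx² + (f_v + f_ty)²] = √[384.2² + (249.7 + 408.2)²] = 761.9 N/mm.
Capacity per unit length: φr_n = 0.75 × 0.6 × 550 × (0.707 × 10) = 1750 N/mm.
761.9 ≤ 1750 → adequate.

f_max ≈ 762 N/mm; adequate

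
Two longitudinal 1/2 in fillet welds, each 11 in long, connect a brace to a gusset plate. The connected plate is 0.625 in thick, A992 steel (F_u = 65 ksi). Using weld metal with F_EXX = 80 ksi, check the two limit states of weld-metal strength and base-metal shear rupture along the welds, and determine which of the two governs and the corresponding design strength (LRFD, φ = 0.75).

t_e = 0.707 × 0.5 = 0.3535 in; L = 22 in.
Weld metal: φR_n = 0.75 × 0.6 × 80 × 0.3535 × 22 = 280 kip.
Base metal (shear rupture): φR_n = 0.75 × 0.6 × 65 × 0.625 × 22 = 402.2 kip.
Governing: weld metal.

φR_n ≈ 280 kip (weld metal governs)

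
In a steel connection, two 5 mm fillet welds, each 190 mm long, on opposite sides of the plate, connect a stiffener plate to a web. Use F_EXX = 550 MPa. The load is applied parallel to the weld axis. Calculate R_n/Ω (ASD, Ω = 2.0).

R_n/Ω ≈ 222 kN

Effective throat t_e = 0.707 × 5 = 3.535 mm.
Total length L = 380 mm; A_we = 3.535 × 380 = 1343 mm².
F_nw = 0.6 F_EXX = 0.6 × 550 = 330 MPa.
R_n = 330 × 1343 × 10⁻³ = 443.3 kN; R_n/Ω = 443.3/2.0 = 221.6 kN.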